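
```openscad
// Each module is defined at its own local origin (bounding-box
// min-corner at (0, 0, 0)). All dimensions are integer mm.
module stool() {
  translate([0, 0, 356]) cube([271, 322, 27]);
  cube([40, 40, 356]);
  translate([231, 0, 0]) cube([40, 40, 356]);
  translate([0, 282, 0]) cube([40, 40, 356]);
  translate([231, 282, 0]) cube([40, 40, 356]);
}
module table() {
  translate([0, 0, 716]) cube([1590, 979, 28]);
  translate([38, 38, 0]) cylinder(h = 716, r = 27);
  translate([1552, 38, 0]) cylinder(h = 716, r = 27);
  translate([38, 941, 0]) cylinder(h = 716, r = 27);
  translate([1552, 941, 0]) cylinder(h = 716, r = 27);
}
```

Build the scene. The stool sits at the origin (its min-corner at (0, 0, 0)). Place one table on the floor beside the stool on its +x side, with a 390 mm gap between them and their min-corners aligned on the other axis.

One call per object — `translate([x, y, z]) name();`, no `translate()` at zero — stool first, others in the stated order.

stool();
translate([661, 0, 0]) table();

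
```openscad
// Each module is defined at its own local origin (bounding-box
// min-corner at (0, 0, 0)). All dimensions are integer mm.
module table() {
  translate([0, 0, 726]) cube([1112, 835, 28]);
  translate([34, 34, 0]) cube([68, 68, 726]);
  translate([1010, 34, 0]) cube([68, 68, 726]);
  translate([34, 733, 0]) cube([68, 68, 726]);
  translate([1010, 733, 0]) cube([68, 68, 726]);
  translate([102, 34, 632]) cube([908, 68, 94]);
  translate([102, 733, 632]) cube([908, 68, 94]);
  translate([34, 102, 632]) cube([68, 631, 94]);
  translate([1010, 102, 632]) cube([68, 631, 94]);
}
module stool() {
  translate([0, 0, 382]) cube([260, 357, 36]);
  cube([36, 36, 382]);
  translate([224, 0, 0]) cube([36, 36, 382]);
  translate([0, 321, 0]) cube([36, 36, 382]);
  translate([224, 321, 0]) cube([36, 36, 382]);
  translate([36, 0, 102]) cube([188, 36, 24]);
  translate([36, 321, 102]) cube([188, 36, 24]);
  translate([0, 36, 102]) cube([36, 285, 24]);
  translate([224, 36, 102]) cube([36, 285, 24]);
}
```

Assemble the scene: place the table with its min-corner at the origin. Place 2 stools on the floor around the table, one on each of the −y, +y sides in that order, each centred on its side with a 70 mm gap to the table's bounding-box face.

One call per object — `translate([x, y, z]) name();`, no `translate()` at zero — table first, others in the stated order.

table();
translate([426, -427, 0]) stool();
translate([426, 905, 0]) stool();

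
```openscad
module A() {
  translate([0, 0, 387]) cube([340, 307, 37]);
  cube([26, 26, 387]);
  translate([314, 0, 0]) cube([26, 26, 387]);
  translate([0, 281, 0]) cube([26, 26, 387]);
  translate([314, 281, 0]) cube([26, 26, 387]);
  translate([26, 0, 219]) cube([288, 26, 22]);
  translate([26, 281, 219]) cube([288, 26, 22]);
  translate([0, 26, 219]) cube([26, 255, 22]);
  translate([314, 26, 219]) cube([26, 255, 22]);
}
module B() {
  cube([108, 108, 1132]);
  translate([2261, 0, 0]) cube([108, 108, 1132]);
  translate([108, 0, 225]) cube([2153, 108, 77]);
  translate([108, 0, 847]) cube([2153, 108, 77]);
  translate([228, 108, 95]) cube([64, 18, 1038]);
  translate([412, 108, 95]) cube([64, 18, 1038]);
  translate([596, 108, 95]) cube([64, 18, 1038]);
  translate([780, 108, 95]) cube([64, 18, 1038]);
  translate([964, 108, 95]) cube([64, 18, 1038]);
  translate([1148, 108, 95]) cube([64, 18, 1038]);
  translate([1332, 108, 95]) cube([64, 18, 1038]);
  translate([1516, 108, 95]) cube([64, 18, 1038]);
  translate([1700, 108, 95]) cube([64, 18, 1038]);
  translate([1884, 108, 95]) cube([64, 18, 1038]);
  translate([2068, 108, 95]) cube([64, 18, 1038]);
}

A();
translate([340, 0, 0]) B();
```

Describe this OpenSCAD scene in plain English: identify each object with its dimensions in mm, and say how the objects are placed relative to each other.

A is a simple wooden stool: a rectangular seat 340 mm (x) by 307 mm (y), 37 mm thick, top face at z = 424 mm, on four square legs, each 26×26 mm in cross-section. The legs rest on z = 0, each flush with a corner of the seat. Four stretchers, 26 mm wide and 22 mm tall, connect adjacent legs with their undersides at z = 219 mm, each running between the inner faces of the legs it joins and aligned with the legs' outer faces on the other axis.

B is a fence section. Two 108×108 mm posts, 1132 mm tall, stand on the floor with a clear span of 2153 mm between their inner faces. Two horizontal rails of 108×77 mm section span the gap between the posts with their undersides at z = 225 mm and z = 847 mm, flush with the posts' −y face. 11 pickets, each 64 mm wide, 18 mm thick and 1038 mm tall, are fixed to the +y face of the rails with their bottoms at z = 95 mm, evenly spaced across the span with equal gaps (rounded down to the nearest mm) at the −x end and between each pair — any rounding remainder accumulates at the +x end.

The fence section is against the stool's +x side, with their −y faces flush.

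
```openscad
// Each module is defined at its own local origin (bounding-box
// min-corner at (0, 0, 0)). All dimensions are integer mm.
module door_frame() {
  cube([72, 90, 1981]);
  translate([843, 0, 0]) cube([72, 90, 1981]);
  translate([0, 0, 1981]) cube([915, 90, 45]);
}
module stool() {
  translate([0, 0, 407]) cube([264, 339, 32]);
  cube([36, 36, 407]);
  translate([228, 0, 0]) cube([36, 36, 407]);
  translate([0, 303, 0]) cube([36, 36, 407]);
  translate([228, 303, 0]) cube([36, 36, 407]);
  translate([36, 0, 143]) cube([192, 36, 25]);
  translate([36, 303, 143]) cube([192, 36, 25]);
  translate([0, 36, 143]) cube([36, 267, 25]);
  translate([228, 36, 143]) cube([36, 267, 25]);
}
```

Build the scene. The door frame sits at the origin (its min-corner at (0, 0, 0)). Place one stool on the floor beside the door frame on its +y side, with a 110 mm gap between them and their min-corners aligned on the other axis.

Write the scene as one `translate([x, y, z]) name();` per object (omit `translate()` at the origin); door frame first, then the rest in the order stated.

door_frame();
translate([0, 200, 0]) stool();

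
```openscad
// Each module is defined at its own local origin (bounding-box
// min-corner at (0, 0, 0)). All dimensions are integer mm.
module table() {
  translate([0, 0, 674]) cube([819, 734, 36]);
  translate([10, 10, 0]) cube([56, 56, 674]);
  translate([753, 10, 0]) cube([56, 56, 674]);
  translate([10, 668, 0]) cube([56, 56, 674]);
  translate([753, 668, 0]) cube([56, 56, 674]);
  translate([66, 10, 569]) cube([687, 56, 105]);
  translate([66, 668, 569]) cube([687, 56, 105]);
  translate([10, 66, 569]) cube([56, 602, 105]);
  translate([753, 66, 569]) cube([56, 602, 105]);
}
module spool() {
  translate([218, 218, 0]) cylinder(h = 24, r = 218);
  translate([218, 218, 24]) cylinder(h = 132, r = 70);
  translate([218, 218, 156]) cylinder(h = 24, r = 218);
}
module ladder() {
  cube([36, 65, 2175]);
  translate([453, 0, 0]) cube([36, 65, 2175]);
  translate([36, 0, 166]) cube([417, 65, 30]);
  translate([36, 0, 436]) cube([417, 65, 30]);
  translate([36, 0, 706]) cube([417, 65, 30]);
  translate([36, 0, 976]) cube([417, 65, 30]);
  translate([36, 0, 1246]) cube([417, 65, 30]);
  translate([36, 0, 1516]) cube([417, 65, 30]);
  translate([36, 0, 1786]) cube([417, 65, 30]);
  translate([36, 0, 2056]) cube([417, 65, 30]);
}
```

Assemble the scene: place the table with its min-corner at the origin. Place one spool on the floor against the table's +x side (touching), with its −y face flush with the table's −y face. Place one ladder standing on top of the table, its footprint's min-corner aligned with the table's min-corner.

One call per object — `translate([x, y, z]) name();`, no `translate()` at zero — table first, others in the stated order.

table();
translate([819, 0, 0]) spool();
translate([0, 0, 710]) ladder();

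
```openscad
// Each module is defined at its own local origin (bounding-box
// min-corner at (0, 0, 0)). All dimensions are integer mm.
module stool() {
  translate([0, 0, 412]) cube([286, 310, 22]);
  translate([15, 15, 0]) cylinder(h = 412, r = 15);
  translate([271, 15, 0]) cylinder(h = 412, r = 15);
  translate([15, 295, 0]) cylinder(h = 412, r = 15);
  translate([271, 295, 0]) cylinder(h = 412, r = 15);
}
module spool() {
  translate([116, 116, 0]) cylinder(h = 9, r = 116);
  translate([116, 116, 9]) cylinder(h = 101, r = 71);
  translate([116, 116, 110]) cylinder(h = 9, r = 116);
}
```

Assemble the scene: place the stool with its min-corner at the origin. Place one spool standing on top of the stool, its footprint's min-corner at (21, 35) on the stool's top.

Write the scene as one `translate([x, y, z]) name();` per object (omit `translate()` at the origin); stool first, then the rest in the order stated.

stool();
translate([21, 35, 434]) spool();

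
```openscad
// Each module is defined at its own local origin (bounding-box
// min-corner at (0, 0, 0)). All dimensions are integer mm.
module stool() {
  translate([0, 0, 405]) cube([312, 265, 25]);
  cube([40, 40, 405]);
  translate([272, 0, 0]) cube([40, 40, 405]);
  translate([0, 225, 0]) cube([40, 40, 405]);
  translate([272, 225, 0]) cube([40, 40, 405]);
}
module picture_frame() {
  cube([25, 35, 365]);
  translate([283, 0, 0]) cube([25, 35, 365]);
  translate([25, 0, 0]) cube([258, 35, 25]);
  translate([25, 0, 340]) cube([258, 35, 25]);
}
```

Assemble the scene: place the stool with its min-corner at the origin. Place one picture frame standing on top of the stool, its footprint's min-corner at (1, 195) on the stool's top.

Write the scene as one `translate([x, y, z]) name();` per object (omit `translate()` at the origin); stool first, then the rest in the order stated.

stool();
translate([1, 195, 430]) picture_frame();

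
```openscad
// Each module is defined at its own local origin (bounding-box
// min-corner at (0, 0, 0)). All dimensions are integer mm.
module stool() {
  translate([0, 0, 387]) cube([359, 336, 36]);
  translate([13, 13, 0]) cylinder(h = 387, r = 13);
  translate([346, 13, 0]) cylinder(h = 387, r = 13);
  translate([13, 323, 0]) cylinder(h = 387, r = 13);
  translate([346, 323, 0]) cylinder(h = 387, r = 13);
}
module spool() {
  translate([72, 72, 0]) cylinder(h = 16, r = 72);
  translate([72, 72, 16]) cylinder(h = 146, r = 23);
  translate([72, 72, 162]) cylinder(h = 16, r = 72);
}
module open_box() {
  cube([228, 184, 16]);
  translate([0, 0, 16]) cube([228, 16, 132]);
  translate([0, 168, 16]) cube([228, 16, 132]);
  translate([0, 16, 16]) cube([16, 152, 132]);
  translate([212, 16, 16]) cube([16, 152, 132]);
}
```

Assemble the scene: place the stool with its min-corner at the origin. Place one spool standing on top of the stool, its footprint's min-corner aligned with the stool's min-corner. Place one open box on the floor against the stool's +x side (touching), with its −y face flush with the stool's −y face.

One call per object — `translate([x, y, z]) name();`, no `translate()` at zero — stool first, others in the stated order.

stool();
translate([0, 0, 423]) spool();
translate([359, 0, 0]) open_box();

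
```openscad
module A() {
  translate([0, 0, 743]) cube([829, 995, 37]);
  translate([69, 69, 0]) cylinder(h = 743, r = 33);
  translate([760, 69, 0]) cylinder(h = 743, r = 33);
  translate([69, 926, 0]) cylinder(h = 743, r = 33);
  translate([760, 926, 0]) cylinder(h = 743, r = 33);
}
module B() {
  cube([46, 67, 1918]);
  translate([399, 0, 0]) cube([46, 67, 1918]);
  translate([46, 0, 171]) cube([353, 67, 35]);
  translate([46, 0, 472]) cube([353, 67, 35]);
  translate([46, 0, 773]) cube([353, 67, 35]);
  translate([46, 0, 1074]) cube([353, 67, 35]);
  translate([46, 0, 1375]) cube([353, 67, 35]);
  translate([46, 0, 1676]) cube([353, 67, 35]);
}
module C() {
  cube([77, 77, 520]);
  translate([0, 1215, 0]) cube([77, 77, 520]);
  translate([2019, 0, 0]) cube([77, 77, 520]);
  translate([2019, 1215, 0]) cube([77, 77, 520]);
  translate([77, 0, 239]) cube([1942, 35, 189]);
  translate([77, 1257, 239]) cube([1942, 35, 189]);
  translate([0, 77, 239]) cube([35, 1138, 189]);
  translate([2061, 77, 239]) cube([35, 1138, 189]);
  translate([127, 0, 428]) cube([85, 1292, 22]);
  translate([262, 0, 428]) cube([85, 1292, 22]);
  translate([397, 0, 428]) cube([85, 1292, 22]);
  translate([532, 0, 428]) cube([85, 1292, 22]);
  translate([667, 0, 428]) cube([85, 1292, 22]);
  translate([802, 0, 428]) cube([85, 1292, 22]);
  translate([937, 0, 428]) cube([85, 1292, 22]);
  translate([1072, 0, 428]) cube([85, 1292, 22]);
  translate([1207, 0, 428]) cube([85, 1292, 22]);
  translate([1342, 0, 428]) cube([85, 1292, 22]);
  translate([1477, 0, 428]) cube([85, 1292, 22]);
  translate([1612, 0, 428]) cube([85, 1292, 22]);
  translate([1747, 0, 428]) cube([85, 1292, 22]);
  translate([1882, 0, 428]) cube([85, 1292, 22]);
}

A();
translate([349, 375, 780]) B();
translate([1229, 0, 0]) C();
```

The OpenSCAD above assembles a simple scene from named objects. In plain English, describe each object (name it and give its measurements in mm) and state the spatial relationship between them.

A is a rectangular dining table. The top is 829×995×37 mm with its upper surface at z = 780 mm. It stands on four round legs of 66 mm diameter, each leg's bounding box inset 36 mm from the nearest pair of top edges, running from the floor to the underside of the top.

B is a wooden ladder with two side rails of 46×67 mm section and 1918 mm height, set 445 mm apart overall. Between them run 6 rectangular rungs (67 mm deep, 35 mm thick), front faces flush with the rails' −y face. The bottom of the first rung is 171 mm above the floor and each subsequent rung is 301 mm higher than the one below.

C is a bed frame 2096 mm long (x) by 1292 mm wide (y). Four 77×77 mm corner posts, 520 mm tall, at the corners of the footprint. Four rails of 35 mm thickness and 189 mm height run between adjacent posts with their undersides at z = 239 mm, their outer faces flush with the outside of the frame (the two x-running rails run between the posts' inner faces; the two y-running rails run between the posts' inner faces). 14 slats, each 85 mm wide (x) and 22 mm thick, lie across the top of the two x-running rails, running the full 1292 mm width of the frame in y; the slats are evenly spaced along x between the inner faces of the end posts with equal gaps (rounded down to the nearest mm) at the −x end and between each pair — any rounding remainder accumulates at the +x end.

The ladder is on top of the table. The bed frame is on the floor beside the table on its +x side.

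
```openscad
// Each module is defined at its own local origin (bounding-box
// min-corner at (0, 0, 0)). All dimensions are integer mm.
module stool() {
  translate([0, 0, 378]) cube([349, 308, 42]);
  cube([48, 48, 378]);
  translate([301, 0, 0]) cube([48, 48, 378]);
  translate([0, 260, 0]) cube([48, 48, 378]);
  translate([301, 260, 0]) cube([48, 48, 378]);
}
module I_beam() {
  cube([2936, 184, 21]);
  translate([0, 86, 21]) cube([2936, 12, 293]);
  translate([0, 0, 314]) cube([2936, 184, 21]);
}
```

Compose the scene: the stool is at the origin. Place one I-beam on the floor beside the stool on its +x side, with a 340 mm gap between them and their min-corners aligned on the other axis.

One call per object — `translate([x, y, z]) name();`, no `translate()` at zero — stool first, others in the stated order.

stool();
translate([689, 0, 0]) I_beam();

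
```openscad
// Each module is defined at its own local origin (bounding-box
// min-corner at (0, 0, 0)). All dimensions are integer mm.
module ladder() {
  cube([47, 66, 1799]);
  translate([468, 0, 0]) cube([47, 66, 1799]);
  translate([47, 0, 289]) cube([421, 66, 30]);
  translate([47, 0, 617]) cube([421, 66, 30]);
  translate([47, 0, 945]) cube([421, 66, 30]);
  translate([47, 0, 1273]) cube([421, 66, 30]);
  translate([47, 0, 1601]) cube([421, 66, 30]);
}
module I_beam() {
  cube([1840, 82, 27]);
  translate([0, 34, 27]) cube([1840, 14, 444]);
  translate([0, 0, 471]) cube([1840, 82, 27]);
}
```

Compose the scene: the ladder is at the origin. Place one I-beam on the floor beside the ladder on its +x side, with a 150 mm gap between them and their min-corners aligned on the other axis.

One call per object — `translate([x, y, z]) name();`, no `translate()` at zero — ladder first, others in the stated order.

ladder();
translate([665, 0, 0]) I_beam();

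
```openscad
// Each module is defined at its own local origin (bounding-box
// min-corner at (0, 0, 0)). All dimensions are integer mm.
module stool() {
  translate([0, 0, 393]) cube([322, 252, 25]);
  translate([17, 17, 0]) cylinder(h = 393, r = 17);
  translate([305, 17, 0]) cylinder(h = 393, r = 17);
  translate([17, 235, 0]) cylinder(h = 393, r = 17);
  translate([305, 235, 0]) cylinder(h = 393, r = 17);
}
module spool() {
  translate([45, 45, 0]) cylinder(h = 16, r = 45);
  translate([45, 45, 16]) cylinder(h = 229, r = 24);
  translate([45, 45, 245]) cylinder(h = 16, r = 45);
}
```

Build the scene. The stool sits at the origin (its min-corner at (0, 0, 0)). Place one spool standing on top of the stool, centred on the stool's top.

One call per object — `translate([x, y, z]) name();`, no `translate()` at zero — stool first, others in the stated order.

stool();
translate([116, 81, 418]) spool();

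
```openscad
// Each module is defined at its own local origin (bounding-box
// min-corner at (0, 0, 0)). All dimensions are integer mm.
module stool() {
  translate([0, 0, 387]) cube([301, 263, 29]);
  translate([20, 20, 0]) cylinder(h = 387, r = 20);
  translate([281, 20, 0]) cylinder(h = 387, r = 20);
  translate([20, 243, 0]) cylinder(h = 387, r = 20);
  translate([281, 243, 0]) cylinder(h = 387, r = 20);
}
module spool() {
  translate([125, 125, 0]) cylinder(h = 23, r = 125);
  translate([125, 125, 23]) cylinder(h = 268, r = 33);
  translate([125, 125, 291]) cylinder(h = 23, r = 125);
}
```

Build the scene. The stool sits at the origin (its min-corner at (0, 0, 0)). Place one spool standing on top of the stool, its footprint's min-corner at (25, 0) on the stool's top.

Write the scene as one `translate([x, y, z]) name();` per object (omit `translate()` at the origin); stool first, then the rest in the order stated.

stool();
translate([25, 0, 416]) spool();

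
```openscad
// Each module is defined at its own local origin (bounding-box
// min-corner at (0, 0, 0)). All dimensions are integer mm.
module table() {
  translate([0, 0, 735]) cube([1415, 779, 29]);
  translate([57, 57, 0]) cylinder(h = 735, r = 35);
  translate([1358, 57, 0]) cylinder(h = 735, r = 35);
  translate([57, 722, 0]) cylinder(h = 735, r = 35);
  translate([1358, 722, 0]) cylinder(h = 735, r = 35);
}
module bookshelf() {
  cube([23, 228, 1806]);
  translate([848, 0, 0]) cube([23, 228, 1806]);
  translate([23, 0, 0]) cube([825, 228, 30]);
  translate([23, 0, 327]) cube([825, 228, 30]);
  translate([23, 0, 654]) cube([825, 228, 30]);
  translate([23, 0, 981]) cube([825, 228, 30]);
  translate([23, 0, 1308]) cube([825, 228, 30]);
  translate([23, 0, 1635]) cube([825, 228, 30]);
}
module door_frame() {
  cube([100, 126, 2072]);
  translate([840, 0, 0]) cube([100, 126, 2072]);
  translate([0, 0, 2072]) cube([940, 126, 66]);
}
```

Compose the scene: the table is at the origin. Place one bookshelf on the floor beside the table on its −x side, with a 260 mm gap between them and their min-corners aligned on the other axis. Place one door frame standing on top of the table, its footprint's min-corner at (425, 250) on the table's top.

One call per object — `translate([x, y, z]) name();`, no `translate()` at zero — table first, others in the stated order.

table();
translate([-1131, 0, 0]) bookshelf();
translate([425, 250, 764]) door_frame();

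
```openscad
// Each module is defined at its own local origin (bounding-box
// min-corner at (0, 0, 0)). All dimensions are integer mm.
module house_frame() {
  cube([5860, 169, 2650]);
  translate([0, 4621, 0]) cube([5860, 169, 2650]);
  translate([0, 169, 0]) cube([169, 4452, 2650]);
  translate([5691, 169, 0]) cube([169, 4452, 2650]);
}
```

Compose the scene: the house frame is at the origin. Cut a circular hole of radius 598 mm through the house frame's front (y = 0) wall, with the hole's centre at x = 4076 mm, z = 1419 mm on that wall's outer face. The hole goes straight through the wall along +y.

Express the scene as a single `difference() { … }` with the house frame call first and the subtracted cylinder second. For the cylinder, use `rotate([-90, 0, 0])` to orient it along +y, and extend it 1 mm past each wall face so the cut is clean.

difference() {
  house_frame();
  translate([4076, -1, 1419]) rotate([-90, 0, 0]) cylinder(h = 171, r = 598);
}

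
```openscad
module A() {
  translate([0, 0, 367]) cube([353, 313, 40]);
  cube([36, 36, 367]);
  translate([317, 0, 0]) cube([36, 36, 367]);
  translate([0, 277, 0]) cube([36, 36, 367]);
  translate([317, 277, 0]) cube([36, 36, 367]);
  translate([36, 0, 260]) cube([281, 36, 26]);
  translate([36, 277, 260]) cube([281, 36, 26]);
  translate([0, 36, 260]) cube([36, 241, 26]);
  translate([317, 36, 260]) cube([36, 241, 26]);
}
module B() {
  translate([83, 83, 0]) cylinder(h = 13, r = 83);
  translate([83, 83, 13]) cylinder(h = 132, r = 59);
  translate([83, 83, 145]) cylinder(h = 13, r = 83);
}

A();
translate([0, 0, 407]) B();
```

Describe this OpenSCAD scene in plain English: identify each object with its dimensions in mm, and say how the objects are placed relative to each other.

A is a four-legged stool. The seat is 353×313 mm, 40 mm thick, top at z = 407 mm. It stands on four square legs, each 36×36 mm in cross-section, from z = 0 to the seat underside, each flush with a corner of the seat. Four stretchers, 36 mm wide and 26 mm tall, connect adjacent legs with their undersides at z = 260 mm, each running between the inner faces of the legs it joins and aligned with the legs' outer faces on the other axis.

B is a spool: two coaxial disc flanges of radius 83 mm and thickness 13 mm, joined by a core cylinder of radius 59 mm and height 132 mm. The lower flange rests on z = 0 and the three cylinders share a vertical axis.

The spool is on top of the stool.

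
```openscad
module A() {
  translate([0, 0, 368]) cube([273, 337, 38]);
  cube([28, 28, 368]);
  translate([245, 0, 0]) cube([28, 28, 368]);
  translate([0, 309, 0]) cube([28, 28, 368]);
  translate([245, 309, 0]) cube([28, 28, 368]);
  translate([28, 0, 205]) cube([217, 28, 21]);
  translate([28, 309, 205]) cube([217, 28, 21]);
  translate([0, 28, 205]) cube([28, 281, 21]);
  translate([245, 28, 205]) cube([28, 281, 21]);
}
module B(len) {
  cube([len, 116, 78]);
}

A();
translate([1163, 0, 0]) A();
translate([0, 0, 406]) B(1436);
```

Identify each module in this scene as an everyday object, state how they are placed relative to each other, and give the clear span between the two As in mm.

Second stool starts at x = 1163; first ends at x = 273; clear span = 1163 − 273 = 890 mm.

A is a stool. B is a beam. A beam spans the tops of two stools. The clear span between the two stools is 890 mm.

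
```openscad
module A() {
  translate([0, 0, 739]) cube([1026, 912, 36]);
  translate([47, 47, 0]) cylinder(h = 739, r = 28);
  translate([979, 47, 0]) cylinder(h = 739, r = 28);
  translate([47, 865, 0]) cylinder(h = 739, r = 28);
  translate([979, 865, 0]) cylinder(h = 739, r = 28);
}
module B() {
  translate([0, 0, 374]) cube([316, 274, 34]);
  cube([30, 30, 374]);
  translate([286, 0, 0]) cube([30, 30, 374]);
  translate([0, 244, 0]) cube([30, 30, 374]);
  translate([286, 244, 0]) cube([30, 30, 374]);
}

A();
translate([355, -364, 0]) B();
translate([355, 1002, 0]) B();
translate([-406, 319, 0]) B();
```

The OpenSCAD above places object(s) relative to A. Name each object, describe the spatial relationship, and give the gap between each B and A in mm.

A is a table. B is a stool. Three stools sit around the table at the −y, +y, −x sides. The gap between each stool and the table is 90 mm.

Each stool's nearest face is 90 mm from the table's bounding box.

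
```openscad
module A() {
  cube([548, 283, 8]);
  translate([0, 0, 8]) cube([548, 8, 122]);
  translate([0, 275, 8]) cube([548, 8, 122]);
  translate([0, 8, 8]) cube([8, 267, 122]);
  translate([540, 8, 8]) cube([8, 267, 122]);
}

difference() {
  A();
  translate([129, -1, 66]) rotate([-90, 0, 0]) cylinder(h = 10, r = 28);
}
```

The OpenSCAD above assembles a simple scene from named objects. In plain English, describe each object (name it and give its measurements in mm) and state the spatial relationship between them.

A is an open storage box with external size 548×283×130 mm and wall thickness 8 mm (the base is also 8 mm thick). The base covers the whole footprint; the four walls stand on the base, with the y-facing walls full-width and the x-facing walls fitting between their inner faces.

The open box has a circular hole of radius 28 mm through its front wall, centred at (x = 129, z = 66).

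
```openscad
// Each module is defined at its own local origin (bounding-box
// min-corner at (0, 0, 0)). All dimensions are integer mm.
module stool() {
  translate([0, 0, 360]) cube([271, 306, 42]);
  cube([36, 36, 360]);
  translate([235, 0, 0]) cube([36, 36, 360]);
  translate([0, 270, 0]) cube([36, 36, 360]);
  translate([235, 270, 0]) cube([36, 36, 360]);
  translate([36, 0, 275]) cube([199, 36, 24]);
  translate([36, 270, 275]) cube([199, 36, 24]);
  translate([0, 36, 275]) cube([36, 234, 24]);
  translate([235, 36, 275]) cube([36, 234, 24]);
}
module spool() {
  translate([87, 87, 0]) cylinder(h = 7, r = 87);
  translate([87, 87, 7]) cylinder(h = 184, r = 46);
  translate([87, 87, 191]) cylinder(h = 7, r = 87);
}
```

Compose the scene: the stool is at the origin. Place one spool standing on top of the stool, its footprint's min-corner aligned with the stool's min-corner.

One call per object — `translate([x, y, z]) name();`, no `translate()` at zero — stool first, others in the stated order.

stool();
translate([0, 0, 402]) spool();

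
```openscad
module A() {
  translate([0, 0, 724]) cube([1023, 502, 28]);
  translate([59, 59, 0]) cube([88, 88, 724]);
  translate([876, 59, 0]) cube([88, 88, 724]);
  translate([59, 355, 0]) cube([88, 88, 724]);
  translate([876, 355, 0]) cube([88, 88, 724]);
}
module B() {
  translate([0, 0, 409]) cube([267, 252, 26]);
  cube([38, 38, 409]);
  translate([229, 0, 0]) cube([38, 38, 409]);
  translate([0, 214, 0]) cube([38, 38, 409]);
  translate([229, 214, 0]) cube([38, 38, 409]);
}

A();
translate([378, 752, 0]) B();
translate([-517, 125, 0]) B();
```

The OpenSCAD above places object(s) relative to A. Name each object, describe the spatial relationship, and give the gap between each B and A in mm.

A is a table. B is a stool. Two stools sit around the table at the +y, −x sides. The gap between each stool and the table is 250 mm.

Each stool's nearest face is 250 mm from the table's bounding box.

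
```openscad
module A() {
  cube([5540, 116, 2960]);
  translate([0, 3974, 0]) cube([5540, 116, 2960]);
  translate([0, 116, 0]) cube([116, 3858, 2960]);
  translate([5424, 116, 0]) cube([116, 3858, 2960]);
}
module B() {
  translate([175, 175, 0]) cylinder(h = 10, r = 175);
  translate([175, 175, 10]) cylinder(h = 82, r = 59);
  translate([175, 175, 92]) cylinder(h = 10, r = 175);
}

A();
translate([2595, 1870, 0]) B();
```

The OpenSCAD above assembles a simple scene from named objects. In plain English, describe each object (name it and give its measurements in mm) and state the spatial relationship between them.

A is the wall frame of a small rectangular building: four walls, each 2960 mm tall and 116 mm thick, enclosing a footprint 5540 mm (x) by 4090 mm (y) outside-to-outside, with no floor or roof. The front and back walls (the −y and +y sides) span the full width; the two side walls fit between them.

B is a spool: two coaxial disc flanges of radius 175 mm and thickness 10 mm, joined by a core cylinder of radius 59 mm and height 82 mm. The lower flange rests on z = 0 and the three cylinders share a vertical axis.

The spool sits inside the house frame, centred.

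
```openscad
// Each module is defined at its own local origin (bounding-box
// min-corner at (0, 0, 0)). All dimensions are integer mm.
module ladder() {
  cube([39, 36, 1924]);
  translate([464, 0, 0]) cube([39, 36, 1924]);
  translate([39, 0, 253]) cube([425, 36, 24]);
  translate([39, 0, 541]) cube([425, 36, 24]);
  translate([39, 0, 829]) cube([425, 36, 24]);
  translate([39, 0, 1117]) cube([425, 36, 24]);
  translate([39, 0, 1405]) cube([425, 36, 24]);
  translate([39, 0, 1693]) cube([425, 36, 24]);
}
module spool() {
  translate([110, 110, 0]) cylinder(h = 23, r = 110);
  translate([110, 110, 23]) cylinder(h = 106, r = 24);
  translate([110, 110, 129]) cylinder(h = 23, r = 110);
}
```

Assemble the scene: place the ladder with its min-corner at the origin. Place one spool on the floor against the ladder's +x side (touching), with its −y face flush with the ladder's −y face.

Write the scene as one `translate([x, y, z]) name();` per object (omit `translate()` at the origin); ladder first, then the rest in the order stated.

ladder();
translate([503, 0, 0]) spool();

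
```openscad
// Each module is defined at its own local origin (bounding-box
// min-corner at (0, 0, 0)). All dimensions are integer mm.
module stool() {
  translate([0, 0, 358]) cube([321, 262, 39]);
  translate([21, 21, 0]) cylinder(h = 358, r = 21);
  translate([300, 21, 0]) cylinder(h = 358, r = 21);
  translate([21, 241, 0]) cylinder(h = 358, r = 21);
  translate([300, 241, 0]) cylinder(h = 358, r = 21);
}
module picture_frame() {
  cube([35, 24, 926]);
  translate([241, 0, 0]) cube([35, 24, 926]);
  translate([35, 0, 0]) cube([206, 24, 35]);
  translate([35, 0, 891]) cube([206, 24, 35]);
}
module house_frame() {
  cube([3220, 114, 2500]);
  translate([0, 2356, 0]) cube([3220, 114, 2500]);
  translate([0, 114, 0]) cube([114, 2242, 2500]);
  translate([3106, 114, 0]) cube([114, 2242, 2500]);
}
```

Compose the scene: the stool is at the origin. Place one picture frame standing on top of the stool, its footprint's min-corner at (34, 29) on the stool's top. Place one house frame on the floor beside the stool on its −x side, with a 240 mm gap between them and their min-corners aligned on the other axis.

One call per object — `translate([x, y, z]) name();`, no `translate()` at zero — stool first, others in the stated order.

stool();
translate([34, 29, 397]) picture_frame();
translate([-3460, 0, 0]) house_frame();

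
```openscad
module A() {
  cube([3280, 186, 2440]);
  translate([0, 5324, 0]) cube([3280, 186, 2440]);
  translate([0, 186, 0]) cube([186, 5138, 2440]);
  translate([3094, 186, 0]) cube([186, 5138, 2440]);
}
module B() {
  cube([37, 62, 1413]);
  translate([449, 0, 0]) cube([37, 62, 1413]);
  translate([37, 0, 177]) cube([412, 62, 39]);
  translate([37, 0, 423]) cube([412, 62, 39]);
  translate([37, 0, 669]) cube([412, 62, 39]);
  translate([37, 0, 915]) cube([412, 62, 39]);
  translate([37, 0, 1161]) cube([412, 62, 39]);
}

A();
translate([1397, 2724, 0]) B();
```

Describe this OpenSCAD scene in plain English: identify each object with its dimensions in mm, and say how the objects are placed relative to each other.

A is the wall frame of a small rectangular building: four walls, each 2440 mm tall and 186 mm thick, enclosing a footprint 3280 mm (x) by 5510 mm (y) outside-to-outside, with no floor or roof. The front and back walls (the −y and +y sides) span the full width; the two side walls fit between them.

B is a wooden ladder with two side rails of 37×62 mm section and 1413 mm height, set 486 mm apart overall. Between them run 5 rectangular rungs (62 mm deep, 39 mm thick), front faces flush with the rails' −y face. The bottom of the first rung is 177 mm above the floor and each subsequent rung is 246 mm higher than the one below.

The ladder sits inside the house frame, centred.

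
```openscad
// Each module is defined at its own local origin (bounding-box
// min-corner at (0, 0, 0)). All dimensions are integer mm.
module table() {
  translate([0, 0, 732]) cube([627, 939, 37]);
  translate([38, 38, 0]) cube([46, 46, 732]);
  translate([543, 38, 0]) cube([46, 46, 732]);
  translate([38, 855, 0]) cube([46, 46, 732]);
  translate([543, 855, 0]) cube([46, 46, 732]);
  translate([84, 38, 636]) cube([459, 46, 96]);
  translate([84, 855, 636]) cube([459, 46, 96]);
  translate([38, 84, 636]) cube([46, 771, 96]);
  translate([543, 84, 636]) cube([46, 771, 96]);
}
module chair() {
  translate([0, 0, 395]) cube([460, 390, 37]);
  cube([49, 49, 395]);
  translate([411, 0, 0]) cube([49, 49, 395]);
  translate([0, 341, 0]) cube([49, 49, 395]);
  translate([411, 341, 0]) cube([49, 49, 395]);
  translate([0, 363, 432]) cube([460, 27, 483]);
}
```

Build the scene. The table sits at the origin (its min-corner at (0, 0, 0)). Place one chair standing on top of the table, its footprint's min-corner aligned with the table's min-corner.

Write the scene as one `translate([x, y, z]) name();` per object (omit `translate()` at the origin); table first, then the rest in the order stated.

table();
translate([0, 0, 769]) chair();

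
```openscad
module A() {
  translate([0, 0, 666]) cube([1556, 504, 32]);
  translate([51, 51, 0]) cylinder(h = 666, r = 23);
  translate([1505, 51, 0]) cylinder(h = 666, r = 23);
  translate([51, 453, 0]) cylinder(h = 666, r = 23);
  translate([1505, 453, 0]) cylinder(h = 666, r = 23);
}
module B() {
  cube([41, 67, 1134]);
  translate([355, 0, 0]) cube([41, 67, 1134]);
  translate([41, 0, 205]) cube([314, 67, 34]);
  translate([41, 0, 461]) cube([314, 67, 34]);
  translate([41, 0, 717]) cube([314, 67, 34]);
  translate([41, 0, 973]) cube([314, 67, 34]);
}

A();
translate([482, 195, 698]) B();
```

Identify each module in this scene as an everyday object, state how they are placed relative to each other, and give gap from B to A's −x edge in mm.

The ladder's min-x is at 482; the table's min-x is 0; gap = 482 mm.

A is a table. B is a ladder. The ladder is on top of the table. The gap from the ladder to the table's −x edge is 482 mm.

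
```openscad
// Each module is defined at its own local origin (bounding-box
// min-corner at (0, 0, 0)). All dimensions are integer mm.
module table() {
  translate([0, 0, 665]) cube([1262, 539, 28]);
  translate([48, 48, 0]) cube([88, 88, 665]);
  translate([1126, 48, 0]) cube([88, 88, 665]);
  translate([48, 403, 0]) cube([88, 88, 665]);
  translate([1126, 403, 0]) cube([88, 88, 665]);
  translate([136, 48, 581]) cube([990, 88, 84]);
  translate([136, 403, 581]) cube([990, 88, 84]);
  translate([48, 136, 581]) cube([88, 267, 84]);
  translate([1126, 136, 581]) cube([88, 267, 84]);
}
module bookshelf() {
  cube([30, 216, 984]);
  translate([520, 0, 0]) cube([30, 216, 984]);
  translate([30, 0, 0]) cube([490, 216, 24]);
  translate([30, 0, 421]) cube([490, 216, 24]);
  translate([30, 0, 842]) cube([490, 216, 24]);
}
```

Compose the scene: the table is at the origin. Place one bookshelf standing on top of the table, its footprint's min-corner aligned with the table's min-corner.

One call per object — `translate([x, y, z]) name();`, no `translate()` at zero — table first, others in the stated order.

table();
translate([0, 0, 693]) bookshelf();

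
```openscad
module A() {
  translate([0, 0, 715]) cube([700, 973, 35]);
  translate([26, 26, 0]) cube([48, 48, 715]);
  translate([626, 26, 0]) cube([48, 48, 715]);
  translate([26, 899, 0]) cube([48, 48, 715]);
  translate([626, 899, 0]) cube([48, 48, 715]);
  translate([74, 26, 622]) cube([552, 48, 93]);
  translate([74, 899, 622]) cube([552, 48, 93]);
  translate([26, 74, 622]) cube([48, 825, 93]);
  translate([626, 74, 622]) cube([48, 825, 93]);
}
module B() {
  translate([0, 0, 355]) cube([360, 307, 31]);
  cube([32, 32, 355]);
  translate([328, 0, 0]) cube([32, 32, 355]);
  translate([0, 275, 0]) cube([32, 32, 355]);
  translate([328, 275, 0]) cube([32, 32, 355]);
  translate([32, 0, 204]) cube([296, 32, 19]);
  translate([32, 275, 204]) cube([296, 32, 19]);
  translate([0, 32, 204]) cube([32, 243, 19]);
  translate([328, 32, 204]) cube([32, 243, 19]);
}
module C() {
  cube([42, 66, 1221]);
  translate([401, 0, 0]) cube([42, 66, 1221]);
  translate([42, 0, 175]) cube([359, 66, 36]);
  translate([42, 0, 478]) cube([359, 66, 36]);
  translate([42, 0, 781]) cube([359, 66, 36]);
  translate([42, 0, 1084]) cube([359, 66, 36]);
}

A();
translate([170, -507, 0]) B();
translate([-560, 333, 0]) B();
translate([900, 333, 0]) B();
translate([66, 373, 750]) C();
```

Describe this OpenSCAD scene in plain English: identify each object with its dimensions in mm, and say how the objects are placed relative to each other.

A is a rectangular dining table. The top is 700×973×35 mm with its upper surface at z = 750 mm. It stands on four 48×48 mm square legs, each inset 26 mm from the nearest pair of top edges, running from the floor to the underside of the top. Four apron rails, 48 mm thick and 93 mm tall, run between adjacent legs with their top edges flush with the underside of the top and their outer faces flush with the legs' outer faces.

B is a four-legged stool. The seat is a 360×307×31 mm slab whose top surface is at z = 386 mm; four square legs, each 32×32 mm in cross-section, run from the floor (z = 0) to the underside of the seat, each flush with a corner of the seat. Four stretchers, 32 mm wide and 19 mm tall, connect adjacent legs with their undersides at z = 204 mm, each running between the inner faces of the legs it joins and aligned with the legs' outer faces on the other axis.

C is a straight ladder. Two 42×66 mm vertical rails, 1221 mm tall, stand 443 mm apart (outside-to-outside) with their front faces coplanar on the −y side. 4 rungs, each 66 mm deep and 36 mm tall, span between the inner faces of the rails, front faces flush with the rails. The lowest rung's underside is at z = 175 mm and rungs are spaced 303 mm apart (underside to underside).

Three stools sit around the table at the −y, −x, +x sides. The ladder is on top of the table.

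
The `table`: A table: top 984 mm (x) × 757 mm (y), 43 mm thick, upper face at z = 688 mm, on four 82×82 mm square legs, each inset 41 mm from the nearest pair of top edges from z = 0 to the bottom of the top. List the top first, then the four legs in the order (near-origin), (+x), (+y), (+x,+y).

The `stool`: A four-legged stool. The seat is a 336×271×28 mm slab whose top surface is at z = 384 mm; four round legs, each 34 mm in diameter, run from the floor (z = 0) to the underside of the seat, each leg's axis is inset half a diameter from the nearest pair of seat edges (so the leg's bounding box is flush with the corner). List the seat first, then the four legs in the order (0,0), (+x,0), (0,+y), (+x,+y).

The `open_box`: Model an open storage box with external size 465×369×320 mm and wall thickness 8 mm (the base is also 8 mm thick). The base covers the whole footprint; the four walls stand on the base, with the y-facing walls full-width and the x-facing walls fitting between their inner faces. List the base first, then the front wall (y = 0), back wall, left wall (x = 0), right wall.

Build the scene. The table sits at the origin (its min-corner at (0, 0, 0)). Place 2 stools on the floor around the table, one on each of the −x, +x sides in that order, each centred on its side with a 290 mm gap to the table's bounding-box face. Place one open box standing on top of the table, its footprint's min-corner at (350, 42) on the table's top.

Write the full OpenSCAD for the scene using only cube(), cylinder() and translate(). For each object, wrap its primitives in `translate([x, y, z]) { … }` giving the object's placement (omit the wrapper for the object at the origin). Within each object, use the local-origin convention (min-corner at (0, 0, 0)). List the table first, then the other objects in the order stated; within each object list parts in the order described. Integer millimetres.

translate([0, 0, 645]) cube([984, 757, 43]);
translate([41, 41, 0]) cube([82, 82, 645]);
translate([861, 41, 0]) cube([82, 82, 645]);
translate([41, 634, 0]) cube([82, 82, 645]);
translate([861, 634, 0]) cube([82, 82, 645]);
translate([-626, 243, 0]) {
  translate([0, 0, 356]) cube([336, 271, 28]);
  translate([17, 17, 0]) cylinder(h = 356, r = 17);
  translate([319, 17, 0]) cylinder(h = 356, r = 17);
  translate([17, 254, 0]) cylinder(h = 356, r = 17);
  translate([319, 254, 0]) cylinder(h = 356, r = 17);
}
translate([1274, 243, 0]) {
  translate([0, 0, 356]) cube([336, 271, 28]);
  translate([17, 17, 0]) cylinder(h = 356, r = 17);
  translate([319, 17, 0]) cylinder(h = 356, r = 17);
  translate([17, 254, 0]) cylinder(h = 356, r = 17);
  translate([319, 254, 0]) cylinder(h = 356, r = 17);
}
translate([350, 42, 688]) {
  cube([465, 369, 8]);
  translate([0, 0, 8]) cube([465, 8, 312]);
  translate([0, 361, 8]) cube([465, 8, 312]);
  translate([0, 8, 8]) cube([8, 353, 312]);
  translate([457, 8, 8]) cube([8, 353, 312]);
}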